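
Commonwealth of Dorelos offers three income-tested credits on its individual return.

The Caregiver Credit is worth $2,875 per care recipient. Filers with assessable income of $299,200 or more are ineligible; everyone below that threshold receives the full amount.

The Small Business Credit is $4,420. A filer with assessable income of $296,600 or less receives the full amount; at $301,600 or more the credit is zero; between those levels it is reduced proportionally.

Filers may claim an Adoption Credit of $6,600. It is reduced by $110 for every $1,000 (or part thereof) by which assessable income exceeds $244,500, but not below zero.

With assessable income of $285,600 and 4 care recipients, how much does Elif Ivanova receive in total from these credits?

Caregiver Credit: base = 4 × $2,875 = $11,500. $285,600 is below the $299,200 cutoff, so the full $11,500 applies.
Small Business Credit: $285,600 is at or below the $296,600 threshold, so the full $4,420 applies.
Adoption Credit: income exceeds $244,500 by $41,100, which is 42 full-or-partial $1,000 increments; reduction = 42 × $110 = $4,620, leaving $1,980.
Total: $11,500 + $4,420 + $1,980 = $17,900.

$17,900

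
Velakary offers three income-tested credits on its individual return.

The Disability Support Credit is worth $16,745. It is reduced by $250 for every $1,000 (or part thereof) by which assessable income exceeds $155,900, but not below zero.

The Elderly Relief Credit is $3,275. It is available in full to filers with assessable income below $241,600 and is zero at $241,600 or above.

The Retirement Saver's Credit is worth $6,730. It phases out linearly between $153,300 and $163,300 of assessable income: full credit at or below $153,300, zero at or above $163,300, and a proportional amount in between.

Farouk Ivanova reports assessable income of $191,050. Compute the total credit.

$11,020

Disability Support Credit: income exceeds $155,900 by $35,150, which is 36 full-or-partial $1,000 increments; reduction = 36 × $250 = $9,000, leaving $7,745.
Elderly Relief Credit: $191,050 is below the $241,600 cutoff, so the full $3,275 applies.
Retirement Saver's Credit: $191,050 is at or above $163,300, so the credit is $0.
Total: $7,745 + $3,275 + $0 = $11,020.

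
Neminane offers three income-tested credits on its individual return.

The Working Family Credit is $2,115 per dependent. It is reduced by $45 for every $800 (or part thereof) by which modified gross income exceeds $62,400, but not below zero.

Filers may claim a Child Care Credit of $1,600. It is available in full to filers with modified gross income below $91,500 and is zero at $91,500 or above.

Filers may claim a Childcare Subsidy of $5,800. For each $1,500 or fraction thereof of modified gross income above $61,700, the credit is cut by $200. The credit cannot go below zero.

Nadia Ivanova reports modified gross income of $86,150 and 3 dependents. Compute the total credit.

Working Family Credit: base = 3 × $2,115 = $6,345. income exceeds $62,400 by $23,750, which is 30 full-or-partial $800 increments; reduction = 30 × $45 = $1,350, leaving $4,995.
Child Care Credit: $86,150 is below the $91,500 cutoff, so the full $1,600 applies.
Childcare Subsidy: income exceeds $61,700 by $24,450, which is 17 full-or-partial $1,500 increments; reduction = 17 × $200 = $3,400, leaving $2,400.
Total: $4,995 + $1,600 + $2,400 = $8,995.

$8,995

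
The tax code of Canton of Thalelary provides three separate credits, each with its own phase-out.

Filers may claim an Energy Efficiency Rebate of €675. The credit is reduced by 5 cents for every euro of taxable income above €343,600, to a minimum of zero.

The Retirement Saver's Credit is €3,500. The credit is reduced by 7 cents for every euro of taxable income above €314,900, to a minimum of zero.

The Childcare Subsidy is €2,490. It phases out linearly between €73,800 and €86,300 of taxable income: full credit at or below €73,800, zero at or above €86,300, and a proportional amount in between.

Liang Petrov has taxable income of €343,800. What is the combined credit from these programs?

Energy Efficiency Rebate: 5% of the €200 excess over €343,600 is €10; credit = €675 − €10 = €665.
Retirement Saver's Credit: 7% of the €28,900 excess over €314,900 is €2,023; credit = €3,500 − €2,023 = €1,477.
Childcare Subsidy: €343,800 is at or above €86,300, so the credit is €0.
Total: €665 + €1,477 + €0 = €2,142.

€2,142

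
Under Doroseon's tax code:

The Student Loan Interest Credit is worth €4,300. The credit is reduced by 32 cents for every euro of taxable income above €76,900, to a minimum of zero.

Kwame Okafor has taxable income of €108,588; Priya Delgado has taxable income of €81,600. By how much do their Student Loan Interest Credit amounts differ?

€2,796

Kwame (€108,588): Student Loan Interest Credit: 32% of the €31,688 excess over €76,900 is €10,140.16 ≥ base, so the credit is €0.
Priya (€81,600): Student Loan Interest Credit: 32% of the €4,700 excess over €76,900 is €1,504; credit = €4,300 − €1,504 = €2,796.
Difference: |€0 − €2,796| = €2,796.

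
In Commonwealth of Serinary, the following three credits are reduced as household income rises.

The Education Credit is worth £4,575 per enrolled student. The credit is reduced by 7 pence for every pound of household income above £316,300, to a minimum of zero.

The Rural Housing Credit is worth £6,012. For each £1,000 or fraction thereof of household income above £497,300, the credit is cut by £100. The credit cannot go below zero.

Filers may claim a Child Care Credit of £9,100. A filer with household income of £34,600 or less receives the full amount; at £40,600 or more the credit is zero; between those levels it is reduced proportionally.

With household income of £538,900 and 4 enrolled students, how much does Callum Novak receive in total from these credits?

Education Credit: base = 4 × £4,575 = £18,300. 7% of the £222,600 excess over £316,300 is £15,582; credit = £18,300 − £15,582 = £2,718.
Rural Housing Credit: income exceeds £497,300 by £41,600, which is 42 full-or-partial £1,000 increments; reduction = 42 × £100 = £4,200, leaving £1,812.
Child Care Credit: £538,900 is at or above £40,600, so the credit is £0.
Total: £2,718 + £1,812 + £0 = £4,530.

£4,530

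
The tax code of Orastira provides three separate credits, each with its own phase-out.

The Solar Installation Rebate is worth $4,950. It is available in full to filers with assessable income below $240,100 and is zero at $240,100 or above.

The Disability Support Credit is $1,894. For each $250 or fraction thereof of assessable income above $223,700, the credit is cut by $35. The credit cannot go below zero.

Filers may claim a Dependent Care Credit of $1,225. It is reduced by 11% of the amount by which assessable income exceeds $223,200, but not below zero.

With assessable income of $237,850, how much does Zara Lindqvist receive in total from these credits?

$4,950

Solar Installation Rebate: $237,850 is below the $240,100 cutoff, so the full $4,950 applies.
Disability Support Credit: income exceeds $223,700 by $14,150 → 57 increments × $35 = $1,995 ≥ base, so the credit is $0.
Dependent Care Credit: 11% of the $14,650 excess over $223,200 is $1,611.50 ≥ base, so the credit is $0.
Total: $4,950 + $0 + $0 = $4,950.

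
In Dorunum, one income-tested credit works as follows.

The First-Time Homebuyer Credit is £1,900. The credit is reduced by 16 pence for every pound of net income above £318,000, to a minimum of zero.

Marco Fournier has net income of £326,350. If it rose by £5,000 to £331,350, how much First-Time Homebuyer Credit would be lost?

£564

At £326,350 — 16% of the £8,350 excess over £318,000 is £1,336; credit = £1,900 − £1,336 = £564.
At £331,350 — 16% of the £13,350 excess over £318,000 is £2,136 ≥ base, so the credit is £0.
Lost: £564 − £0 = £564.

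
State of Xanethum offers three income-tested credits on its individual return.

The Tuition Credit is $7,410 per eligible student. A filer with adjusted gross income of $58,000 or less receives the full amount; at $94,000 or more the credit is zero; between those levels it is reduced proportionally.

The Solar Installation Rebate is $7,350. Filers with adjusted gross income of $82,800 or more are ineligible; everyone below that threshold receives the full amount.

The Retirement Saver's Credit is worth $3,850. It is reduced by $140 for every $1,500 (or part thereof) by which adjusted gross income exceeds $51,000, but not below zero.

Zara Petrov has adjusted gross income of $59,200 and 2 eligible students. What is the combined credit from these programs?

$24,686

Tuition Credit: base = 2 × $7,410 = $14,820. $59,200 is $1,200 into a $36,000 phase-out range, leaving 34,800/36,000 of the credit: $14,820 × 34,800/36,000 = $14,326.
Solar Installation Rebate: $59,200 is below the $82,800 cutoff, so the full $7,350 applies.
Retirement Saver's Credit: income exceeds $51,000 by $8,200, which is 6 full-or-partial $1,500 increments; reduction = 6 × $140 = $840, leaving $3,010.
Total: $14,326 + $7,350 + $3,010 = $24,686.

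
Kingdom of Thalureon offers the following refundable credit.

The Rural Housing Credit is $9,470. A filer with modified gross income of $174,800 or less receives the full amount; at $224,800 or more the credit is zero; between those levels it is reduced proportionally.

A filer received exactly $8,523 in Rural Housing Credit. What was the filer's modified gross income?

$8,523 is 8,523/9,470 of the full $9,470, so 947/9,470 of the $50,000 range has been used: income = $174,800 + $50,000 × 947/9,470 = $179,800.

$179,800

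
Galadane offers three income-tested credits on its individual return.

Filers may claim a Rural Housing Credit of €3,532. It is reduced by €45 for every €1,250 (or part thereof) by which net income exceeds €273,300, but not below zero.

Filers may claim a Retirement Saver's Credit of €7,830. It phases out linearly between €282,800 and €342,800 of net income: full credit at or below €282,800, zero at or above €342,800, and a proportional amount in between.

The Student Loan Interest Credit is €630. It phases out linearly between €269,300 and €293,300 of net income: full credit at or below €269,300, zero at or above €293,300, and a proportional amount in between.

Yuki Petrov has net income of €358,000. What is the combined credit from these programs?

€472

Rural Housing Credit: income exceeds €273,300 by €84,700, which is 68 full-or-partial €1,250 increments; reduction = 68 × €45 = €3,060, leaving €472.
Retirement Saver's Credit: €358,000 is at or above €342,800, so the credit is €0.
Student Loan Interest Credit: €358,000 is at or above €293,300, so the credit is €0.
Total: €472 + €0 + €0 = €472.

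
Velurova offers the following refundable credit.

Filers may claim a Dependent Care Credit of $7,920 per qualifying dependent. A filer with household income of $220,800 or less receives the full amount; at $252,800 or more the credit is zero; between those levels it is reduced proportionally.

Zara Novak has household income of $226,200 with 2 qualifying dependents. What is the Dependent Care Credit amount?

Dependent Care Credit: base = 2 × $7,920 = $15,840. $226,200 is $5,400 into a $32,000 phase-out range, leaving 26,600/32,000 of the credit: $15,840 × 26,600/32,000 = $13,167.

$13,167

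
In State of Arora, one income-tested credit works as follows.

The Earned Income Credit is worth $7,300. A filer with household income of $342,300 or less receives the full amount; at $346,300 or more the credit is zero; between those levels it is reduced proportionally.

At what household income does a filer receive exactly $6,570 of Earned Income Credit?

$342,700

$6,570 is 6,570/7,300 of the full $7,300, so 730/7,300 of the $4,000 range has been used: income = $342,300 + $4,000 × 730/7,300 = $342,700.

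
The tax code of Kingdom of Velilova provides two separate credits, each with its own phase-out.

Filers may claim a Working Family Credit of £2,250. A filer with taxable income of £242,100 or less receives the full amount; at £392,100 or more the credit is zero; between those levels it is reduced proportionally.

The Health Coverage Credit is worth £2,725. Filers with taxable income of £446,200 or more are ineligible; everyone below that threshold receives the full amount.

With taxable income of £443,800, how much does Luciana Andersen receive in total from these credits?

£2,725

Working Family Credit: £443,800 is at or above £392,100, so the credit is £0.
Health Coverage Credit: £443,800 is below the £446,200 cutoff, so the full £2,725 applies.
Total: £0 + £2,725 = £2,725.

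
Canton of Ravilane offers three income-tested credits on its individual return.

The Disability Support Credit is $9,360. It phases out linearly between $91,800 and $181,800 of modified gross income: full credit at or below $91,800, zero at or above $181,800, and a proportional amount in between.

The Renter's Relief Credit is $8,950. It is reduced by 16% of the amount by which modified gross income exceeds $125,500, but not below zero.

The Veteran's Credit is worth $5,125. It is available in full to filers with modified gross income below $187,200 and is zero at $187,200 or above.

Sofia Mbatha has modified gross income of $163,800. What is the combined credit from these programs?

Disability Support Credit: $163,800 is $72,000 into a $90,000 phase-out range, leaving 18,000/90,000 of the credit: $9,360 × 18,000/90,000 = $1,872.
Renter's Relief Credit: 16% of the $38,300 excess over $125,500 is $6,128; credit = $8,950 − $6,128 = $2,822.
Veteran's Credit: $163,800 is below the $187,200 cutoff, so the full $5,125 applies.
Total: $1,872 + $2,822 + $5,125 = $9,819.

$9,819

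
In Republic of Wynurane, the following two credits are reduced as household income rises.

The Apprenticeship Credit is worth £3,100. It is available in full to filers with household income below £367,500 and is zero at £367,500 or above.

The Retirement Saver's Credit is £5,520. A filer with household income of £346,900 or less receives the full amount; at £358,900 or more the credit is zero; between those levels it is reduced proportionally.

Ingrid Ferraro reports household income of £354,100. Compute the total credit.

£5,308

Apprenticeship Credit: £354,100 is below the £367,500 cutoff, so the full £3,100 applies.
Retirement Saver's Credit: £354,100 is £7,200 into a £12,000 phase-out range, leaving 4,800/12,000 of the credit: £5,520 × 4,800/12,000 = £2,208.
Total: £3,100 + £2,208 = £5,308.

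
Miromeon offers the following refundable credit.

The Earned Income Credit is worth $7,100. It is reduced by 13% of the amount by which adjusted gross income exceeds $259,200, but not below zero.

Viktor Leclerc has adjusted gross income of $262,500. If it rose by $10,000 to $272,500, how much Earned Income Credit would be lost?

$1,300

At $262,500 — 13% of the $3,300 excess over $259,200 is $429; credit = $7,100 − $429 = $6,671.
At $272,500 — 13% of the $13,300 excess over $259,200 is $1,729; credit = $7,100 − $1,729 = $5,371.
Lost: $6,671 − $5,371 = $1,300.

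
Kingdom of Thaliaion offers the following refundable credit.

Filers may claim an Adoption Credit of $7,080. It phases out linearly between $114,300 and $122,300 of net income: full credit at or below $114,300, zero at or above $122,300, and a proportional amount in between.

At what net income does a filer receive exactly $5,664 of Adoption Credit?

$115,900

$5,664 is 5,664/7,080 of the full $7,080, so 1,416/7,080 of the $8,000 range has been used: income = $114,300 + $8,000 × 1,416/7,080 = $115,900.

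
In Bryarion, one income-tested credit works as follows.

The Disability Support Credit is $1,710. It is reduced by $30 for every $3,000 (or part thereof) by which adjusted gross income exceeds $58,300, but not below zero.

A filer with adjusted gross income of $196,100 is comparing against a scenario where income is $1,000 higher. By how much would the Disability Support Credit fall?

At $196,100 — income exceeds $58,300 by $137,800, which is 46 full-or-partial $3,000 increments; reduction = 46 × $30 = $1,380, leaving $330.
At $197,100 — income exceeds $58,300 by $138,800, which is 47 full-or-partial $3,000 increments; reduction = 47 × $30 = $1,410, leaving $300.
Lost: $330 − $300 = $30.

$30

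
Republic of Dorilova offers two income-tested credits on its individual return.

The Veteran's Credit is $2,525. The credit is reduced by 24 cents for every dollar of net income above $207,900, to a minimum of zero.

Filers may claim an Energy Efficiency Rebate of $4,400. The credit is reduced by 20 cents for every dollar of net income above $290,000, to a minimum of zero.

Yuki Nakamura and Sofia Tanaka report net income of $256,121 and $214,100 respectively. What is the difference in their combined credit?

$1,037

Yuki ($256,121): Veteran's Credit: 24% of the $48,221 excess over $207,900 is $11,573.04 ≥ base, so the credit is $0. Energy Efficiency Rebate: $256,121 is at or below the $290,000 threshold, so the full $4,400 applies. total $0 + $4,400 = $4,400
Sofia ($214,100): Veteran's Credit: 24% of the $6,200 excess over $207,900 is $1,488; credit = $2,525 − $1,488 = $1,037. Energy Efficiency Rebate: $214,100 is at or below the $290,000 threshold, so the full $4,400 applies. total $1,037 + $4,400 = $5,437
Difference: |$4,400 − $5,437| = $1,037.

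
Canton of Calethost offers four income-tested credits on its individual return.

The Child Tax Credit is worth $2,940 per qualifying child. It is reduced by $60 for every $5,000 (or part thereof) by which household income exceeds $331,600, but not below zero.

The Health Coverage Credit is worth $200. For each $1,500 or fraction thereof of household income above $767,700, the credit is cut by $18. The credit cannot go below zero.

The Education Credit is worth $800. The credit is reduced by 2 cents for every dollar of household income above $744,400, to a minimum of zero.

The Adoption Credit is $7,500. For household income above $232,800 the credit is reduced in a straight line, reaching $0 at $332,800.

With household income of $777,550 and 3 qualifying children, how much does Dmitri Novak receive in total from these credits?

$3,631

Child Tax Credit: base = 3 × $2,940 = $8,820. income exceeds $331,600 by $445,950, which is 90 full-or-partial $5,000 increments; reduction = 90 × $60 = $5,400, leaving $3,420.
Health Coverage Credit: income exceeds $767,700 by $9,850, which is 7 full-or-partial $1,500 increments; reduction = 7 × $18 = $126, leaving $74.
Education Credit: 2% of the $33,150 excess over $744,400 is $663; credit = $800 − $663 = $137.
Adoption Credit: $777,550 is at or above $332,800, so the credit is $0.
Total: $3,420 + $74 + $137 + $0 = $3,631.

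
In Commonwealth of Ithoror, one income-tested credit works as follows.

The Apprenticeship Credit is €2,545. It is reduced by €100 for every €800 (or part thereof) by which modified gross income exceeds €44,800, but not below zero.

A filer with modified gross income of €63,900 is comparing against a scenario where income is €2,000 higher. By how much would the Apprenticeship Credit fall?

€145

At €63,900 — income exceeds €44,800 by €19,100, which is 24 full-or-partial €800 increments; reduction = 24 × €100 = €2,400, leaving €145.
At €65,900 — income exceeds €44,800 by €21,100 → 27 increments × €100 = €2,700 ≥ base, so the credit is €0.
Lost: €145 − €0 = €145.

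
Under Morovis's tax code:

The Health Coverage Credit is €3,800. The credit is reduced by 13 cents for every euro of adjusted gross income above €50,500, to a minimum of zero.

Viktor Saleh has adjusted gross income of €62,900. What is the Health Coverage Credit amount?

Health Coverage Credit: 13% of the €12,400 excess over €50,500 is €1,612; credit = €3,800 − €1,612 = €2,188.

€2,188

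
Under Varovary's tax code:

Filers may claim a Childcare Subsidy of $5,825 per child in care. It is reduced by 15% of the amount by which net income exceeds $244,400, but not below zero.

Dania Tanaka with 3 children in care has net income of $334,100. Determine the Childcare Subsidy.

$4,020

Childcare Subsidy: base = 3 × $5,825 = $17,475. 15% of the $89,700 excess over $244,400 is $13,455; credit = $17,475 − $13,455 = $4,020.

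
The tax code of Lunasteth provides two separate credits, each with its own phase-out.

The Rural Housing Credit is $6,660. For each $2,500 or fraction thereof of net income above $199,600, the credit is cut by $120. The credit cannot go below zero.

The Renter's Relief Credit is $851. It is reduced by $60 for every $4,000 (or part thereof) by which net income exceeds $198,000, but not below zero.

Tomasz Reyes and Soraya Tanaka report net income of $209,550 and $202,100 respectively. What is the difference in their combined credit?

$420

Tomasz ($209,550): Rural Housing Credit: income exceeds $199,600 by $9,950, which is 4 full-or-partial $2,500 increments; reduction = 4 × $120 = $480, leaving $6,180. Renter's Relief Credit: income exceeds $198,000 by $11,550, which is 3 full-or-partial $4,000 increments; reduction = 3 × $60 = $180, leaving $671. total $6,180 + $671 = $6,851
Soraya ($202,100): Rural Housing Credit: income exceeds $199,600 by $2,500, which is 1 full-or-partial $2,500 increment; reduction = 1 × $120 = $120, leaving $6,540. Renter's Relief Credit: income exceeds $198,000 by $4,100, which is 2 full-or-partial $4,000 increments; reduction = 2 × $60 = $120, leaving $731. total $6,540 + $731 = $7,271
Difference: |$6,851 − $7,271| = $420.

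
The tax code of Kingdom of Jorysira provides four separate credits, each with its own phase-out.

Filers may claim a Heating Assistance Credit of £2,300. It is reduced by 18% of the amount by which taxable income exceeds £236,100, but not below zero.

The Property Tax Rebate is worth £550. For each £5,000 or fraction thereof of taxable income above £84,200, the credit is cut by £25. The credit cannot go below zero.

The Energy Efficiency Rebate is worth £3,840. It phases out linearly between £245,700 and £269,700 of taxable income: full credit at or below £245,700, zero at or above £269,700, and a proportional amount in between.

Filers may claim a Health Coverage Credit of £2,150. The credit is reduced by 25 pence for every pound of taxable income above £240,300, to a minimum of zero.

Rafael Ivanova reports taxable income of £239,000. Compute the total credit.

£7,768

Heating Assistance Credit: 18% of the £2,900 excess over £236,100 is £522; credit = £2,300 − £522 = £1,778.
Property Tax Rebate: income exceeds £84,200 by £154,800 → 31 increments × £25 = £775 ≥ base, so the credit is £0.
Energy Efficiency Rebate: £239,000 is at or below the £245,700 threshold, so the full £3,840 applies.
Health Coverage Credit: £239,000 is at or below the £240,300 threshold, so the full £2,150 applies.
Total: £1,778 + £0 + £3,840 + £2,150 = £7,768.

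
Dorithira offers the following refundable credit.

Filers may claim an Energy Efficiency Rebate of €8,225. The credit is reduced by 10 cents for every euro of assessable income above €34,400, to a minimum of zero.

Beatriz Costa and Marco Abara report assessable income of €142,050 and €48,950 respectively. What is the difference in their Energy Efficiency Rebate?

Beatriz (€142,050): Energy Efficiency Rebate: 10% of the €107,650 excess over €34,400 is €10,765 ≥ base, so the credit is €0.
Marco (€48,950): Energy Efficiency Rebate: 10% of the €14,550 excess over €34,400 is €1,455; credit = €8,225 − €1,455 = €6,770.
Difference: |€0 − €6,770| = €6,770.

€6,770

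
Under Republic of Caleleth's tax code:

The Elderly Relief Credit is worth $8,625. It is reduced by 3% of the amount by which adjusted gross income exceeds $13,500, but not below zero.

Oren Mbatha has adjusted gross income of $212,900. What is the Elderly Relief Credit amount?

$2,643

Elderly Relief Credit: 3% of the $199,400 excess over $13,500 is $5,982; credit = $8,625 − $5,982 = $2,643.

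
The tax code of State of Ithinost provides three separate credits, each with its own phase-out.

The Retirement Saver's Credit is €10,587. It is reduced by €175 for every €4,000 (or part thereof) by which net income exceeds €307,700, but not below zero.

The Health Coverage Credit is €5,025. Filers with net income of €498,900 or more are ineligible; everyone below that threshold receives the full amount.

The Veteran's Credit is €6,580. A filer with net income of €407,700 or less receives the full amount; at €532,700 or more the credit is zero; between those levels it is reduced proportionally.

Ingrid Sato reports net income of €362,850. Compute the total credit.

€19,742

Retirement Saver's Credit: income exceeds €307,700 by €55,150, which is 14 full-or-partial €4,000 increments; reduction = 14 × €175 = €2,450, leaving €8,137.
Health Coverage Credit: €362,850 is below the €498,900 cutoff, so the full €5,025 applies.
Veteran's Credit: €362,850 is at or below the €407,700 threshold, so the full €6,580 applies.
Total: €8,137 + €5,025 + €6,580 = €19,742.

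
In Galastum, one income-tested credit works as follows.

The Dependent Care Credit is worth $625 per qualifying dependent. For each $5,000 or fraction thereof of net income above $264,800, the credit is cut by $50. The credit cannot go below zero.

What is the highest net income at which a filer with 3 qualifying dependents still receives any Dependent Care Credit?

$449,800

Full credit = 3 × $625 = $1,875.
After 37 increments the reduction is 37 × $50 = $1,850, leaving $25; one more increment wipes it out. Increment 37 ends at excess 37 × $5,000 = $185,000, so the highest qualifying income is $264,800 + $185,000 = $449,800.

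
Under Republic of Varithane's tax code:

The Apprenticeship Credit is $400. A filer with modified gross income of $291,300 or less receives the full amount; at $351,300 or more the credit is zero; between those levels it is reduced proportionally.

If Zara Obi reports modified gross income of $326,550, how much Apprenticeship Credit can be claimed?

$165

Apprenticeship Credit: $326,550 is $35,250 into a $60,000 phase-out range, leaving 24,750/60,000 of the credit: $400 × 24,750/60,000 = $165.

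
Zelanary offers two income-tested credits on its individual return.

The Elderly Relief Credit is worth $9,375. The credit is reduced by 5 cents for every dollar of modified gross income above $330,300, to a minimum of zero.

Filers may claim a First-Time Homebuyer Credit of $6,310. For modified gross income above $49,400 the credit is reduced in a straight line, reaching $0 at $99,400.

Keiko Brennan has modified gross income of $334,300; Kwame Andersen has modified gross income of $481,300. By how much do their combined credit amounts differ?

$7,350

Keiko ($334,300): Elderly Relief Credit: 5% of the $4,000 excess over $330,300 is $200; credit = $9,375 − $200 = $9,175. First-Time Homebuyer Credit: $334,300 is at or above $99,400, so the credit is $0. total $9,175 + $0 = $9,175
Kwame ($481,300): Elderly Relief Credit: 5% of the $151,000 excess over $330,300 is $7,550; credit = $9,375 − $7,550 = $1,825. First-Time Homebuyer Credit: $481,300 is at or above $99,400, so the credit is $0. total $1,825 + $0 = $1,825
Difference: |$9,175 − $1,825| = $7,350.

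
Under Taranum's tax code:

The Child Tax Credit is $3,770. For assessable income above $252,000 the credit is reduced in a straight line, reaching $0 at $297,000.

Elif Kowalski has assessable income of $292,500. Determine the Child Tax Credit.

$377

Child Tax Credit: $292,500 is $40,500 into a $45,000 phase-out range, leaving 4,500/45,000 of the credit: $3,770 × 4,500/45,000 = $377.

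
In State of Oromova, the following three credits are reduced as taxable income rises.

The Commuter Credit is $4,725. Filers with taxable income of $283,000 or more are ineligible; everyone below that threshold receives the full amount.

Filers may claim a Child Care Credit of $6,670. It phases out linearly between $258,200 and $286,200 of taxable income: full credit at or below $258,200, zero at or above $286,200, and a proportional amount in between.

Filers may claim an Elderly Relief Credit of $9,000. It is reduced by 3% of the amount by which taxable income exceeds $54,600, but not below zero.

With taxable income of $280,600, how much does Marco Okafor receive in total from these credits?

Commuter Credit: $280,600 is below the $283,000 cutoff, so the full $4,725 applies.
Child Care Credit: $280,600 is $22,400 into a $28,000 phase-out range, leaving 5,600/28,000 of the credit: $6,670 × 5,600/28,000 = $1,334.
Elderly Relief Credit: 3% of the $226,000 excess over $54,600 is $6,780; credit = $9,000 − $6,780 = $2,220.
Total: $4,725 + $1,334 + $2,220 = $8,279.

$8,279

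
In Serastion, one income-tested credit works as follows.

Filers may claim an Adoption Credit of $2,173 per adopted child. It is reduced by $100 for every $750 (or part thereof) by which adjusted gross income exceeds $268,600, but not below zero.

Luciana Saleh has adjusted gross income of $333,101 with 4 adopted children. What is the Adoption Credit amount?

$0

Adoption Credit: base = 4 × $2,173 = $8,692. income exceeds $268,600 by $64,501 → 87 increments × $100 = $8,700 ≥ base, so the credit is $0.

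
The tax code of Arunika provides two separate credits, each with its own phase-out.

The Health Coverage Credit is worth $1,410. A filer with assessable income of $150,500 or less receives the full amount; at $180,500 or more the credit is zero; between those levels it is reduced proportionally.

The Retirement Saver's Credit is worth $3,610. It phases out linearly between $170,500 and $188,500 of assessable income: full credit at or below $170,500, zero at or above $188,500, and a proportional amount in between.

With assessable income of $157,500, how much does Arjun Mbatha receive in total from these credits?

Health Coverage Credit: $157,500 is $7,000 into a $30,000 phase-out range, leaving 23,000/30,000 of the credit: $1,410 × 23,000/30,000 = $1,081.
Retirement Saver's Credit: $157,500 is at or below the $170,500 threshold, so the full $3,610 applies.
Total: $1,081 + $3,610 = $4,691.

$4,691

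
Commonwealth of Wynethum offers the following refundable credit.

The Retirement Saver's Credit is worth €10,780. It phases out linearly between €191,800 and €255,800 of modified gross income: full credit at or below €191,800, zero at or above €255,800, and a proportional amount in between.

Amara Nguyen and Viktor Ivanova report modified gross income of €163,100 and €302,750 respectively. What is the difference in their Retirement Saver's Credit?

€10,780

Amara (€163,100): Retirement Saver's Credit: €163,100 is at or below the €191,800 threshold, so the full €10,780 applies.
Viktor (€302,750): Retirement Saver's Credit: €302,750 is at or above €255,800, so the credit is €0.
Difference: |€10,780 − €0| = €10,780.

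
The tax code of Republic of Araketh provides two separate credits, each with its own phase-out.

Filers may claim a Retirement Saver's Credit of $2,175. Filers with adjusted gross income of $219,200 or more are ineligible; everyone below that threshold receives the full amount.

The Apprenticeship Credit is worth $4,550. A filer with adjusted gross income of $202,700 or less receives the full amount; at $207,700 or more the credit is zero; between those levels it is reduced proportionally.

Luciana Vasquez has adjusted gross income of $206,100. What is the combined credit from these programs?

$3,631

Retirement Saver's Credit: $206,100 is below the $219,200 cutoff, so the full $2,175 applies.
Apprenticeship Credit: $206,100 is $3,400 into a $5,000 phase-out range, leaving 1,600/5,000 of the credit: $4,550 × 1,600/5,000 = $1,456.
Total: $2,175 + $1,456 = $3,631.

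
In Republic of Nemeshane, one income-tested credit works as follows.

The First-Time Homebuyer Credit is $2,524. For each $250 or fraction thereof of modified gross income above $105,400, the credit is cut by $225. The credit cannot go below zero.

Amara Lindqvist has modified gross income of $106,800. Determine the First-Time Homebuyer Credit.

$1,174

First-Time Homebuyer Credit: income exceeds $105,400 by $1,400, which is 6 full-or-partial $250 increments; reduction = 6 × $225 = $1,350, leaving $1,174.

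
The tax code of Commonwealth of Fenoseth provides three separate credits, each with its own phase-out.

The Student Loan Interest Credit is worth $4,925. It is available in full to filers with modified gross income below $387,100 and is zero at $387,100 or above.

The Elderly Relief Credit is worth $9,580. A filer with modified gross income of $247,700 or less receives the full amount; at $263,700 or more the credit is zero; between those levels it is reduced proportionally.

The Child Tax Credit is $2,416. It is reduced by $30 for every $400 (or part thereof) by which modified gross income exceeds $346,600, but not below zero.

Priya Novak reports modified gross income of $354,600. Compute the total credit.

Student Loan Interest Credit: $354,600 is below the $387,100 cutoff, so the full $4,925 applies.
Elderly Relief Credit: $354,600 is at or above $263,700, so the credit is $0.
Child Tax Credit: income exceeds $346,600 by $8,000, which is 20 full-or-partial $400 increments; reduction = 20 × $30 = $600, leaving $1,816.
Total: $4,925 + $0 + $1,816 = $6,741.

$6,741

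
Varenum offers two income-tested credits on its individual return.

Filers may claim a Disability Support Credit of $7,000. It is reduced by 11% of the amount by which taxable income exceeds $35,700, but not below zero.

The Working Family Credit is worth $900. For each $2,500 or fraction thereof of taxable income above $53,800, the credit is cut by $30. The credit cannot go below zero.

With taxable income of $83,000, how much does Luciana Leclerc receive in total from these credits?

Disability Support Credit: 11% of the $47,300 excess over $35,700 is $5,203; credit = $7,000 − $5,203 = $1,797.
Working Family Credit: income exceeds $53,800 by $29,200, which is 12 full-or-partial $2,500 increments; reduction = 12 × $30 = $360, leaving $540.
Total: $1,797 + $540 = $2,337.

$2,337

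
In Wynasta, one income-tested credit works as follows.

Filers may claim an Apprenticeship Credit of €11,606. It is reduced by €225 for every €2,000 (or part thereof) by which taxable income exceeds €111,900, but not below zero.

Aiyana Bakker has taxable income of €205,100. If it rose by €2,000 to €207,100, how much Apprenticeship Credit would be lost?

€225

At €205,100 — income exceeds €111,900 by €93,200, which is 47 full-or-partial €2,000 increments; reduction = 47 × €225 = €10,575, leaving €1,031.
At €207,100 — income exceeds €111,900 by €95,200, which is 48 full-or-partial €2,000 increments; reduction = 48 × €225 = €10,800, leaving €806.
Lost: €1,031 − €806 = €225.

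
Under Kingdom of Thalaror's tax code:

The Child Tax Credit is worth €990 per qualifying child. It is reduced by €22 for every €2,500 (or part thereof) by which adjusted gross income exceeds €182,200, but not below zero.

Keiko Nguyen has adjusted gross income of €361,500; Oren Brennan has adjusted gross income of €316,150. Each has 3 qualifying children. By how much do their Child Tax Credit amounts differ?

Keiko (€361,500): Child Tax Credit: base = 3 × €990 = €2,970. income exceeds €182,200 by €179,300, which is 72 full-or-partial €2,500 increments; reduction = 72 × €22 = €1,584, leaving €1,386.
Oren (€316,150): Child Tax Credit: base = 3 × €990 = €2,970. income exceeds €182,200 by €133,950, which is 54 full-or-partial €2,500 increments; reduction = 54 × €22 = €1,188, leaving €1,782.
Difference: |€1,386 − €1,782| = €396.

€396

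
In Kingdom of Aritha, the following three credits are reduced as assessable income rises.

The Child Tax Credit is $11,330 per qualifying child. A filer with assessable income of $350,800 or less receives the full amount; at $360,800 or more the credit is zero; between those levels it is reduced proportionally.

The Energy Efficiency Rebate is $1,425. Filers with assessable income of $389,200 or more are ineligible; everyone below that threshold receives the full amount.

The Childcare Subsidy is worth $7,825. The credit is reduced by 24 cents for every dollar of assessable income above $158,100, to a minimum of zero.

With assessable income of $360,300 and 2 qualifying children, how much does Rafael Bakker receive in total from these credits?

Child Tax Credit: base = 2 × $11,330 = $22,660. $360,300 is $9,500 into a $10,000 phase-out range, leaving 500/10,000 of the credit: $22,660 × 500/10,000 = $1,133.
Energy Efficiency Rebate: $360,300 is below the $389,200 cutoff, so the full $1,425 applies.
Childcare Subsidy: 24% of the $202,200 excess over $158,100 is $48,528 ≥ base, so the credit is $0.
Total: $1,133 + $1,425 + $0 = $2,558.

$2,558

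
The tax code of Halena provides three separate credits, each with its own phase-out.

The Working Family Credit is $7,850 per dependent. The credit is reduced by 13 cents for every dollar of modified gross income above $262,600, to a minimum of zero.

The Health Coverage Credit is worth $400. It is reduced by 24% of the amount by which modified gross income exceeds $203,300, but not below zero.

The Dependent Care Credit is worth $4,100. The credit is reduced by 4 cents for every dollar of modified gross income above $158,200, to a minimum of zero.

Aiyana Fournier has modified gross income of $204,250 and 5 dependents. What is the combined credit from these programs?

$41,680

Working Family Credit: base = 5 × $7,850 = $39,250. $204,250 is at or below the $262,600 threshold, so the full $39,250 applies.
Health Coverage Credit: 24% of the $950 excess over $203,300 is $228; credit = $400 − $228 = $172.
Dependent Care Credit: 4% of the $46,050 excess over $158,200 is $1,842; credit = $4,100 − $1,842 = $2,258.
Total: $39,250 + $172 + $2,258 = $41,680.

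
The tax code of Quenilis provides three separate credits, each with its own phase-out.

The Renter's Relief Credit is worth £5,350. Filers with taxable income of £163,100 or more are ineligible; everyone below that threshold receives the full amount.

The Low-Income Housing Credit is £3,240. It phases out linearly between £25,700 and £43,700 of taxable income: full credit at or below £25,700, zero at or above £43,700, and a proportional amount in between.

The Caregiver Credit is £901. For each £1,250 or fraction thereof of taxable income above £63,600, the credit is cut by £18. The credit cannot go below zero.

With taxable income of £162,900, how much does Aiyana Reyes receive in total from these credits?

£5,350

Renter's Relief Credit: £162,900 is below the £163,100 cutoff, so the full £5,350 applies.
Low-Income Housing Credit: £162,900 is at or above £43,700, so the credit is £0.
Caregiver Credit: income exceeds £63,600 by £99,300 → 80 increments × £18 = £1,440 ≥ base, so the credit is £0.
Total: £5,350 + £0 + £0 = £5,350.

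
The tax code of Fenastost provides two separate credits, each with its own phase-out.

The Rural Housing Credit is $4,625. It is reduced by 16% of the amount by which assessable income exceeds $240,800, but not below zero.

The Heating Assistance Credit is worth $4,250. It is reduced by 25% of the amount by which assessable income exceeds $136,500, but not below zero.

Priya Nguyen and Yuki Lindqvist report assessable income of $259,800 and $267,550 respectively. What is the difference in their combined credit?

$1,240

Priya ($259,800): Rural Housing Credit: 16% of the $19,000 excess over $240,800 is $3,040; credit = $4,625 − $3,040 = $1,585. Heating Assistance Credit: 25% of the $123,300 excess over $136,500 is $30,825 ≥ base, so the credit is $0. total $1,585 + $0 = $1,585
Yuki ($267,550): Rural Housing Credit: 16% of the $26,750 excess over $240,800 is $4,280; credit = $4,625 − $4,280 = $345. Heating Assistance Credit: 25% of the $131,050 excess over $136,500 is $32,762.50 ≥ base, so the credit is $0. total $345 + $0 = $345
Difference: |$1,585 − $345| = $1,240.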